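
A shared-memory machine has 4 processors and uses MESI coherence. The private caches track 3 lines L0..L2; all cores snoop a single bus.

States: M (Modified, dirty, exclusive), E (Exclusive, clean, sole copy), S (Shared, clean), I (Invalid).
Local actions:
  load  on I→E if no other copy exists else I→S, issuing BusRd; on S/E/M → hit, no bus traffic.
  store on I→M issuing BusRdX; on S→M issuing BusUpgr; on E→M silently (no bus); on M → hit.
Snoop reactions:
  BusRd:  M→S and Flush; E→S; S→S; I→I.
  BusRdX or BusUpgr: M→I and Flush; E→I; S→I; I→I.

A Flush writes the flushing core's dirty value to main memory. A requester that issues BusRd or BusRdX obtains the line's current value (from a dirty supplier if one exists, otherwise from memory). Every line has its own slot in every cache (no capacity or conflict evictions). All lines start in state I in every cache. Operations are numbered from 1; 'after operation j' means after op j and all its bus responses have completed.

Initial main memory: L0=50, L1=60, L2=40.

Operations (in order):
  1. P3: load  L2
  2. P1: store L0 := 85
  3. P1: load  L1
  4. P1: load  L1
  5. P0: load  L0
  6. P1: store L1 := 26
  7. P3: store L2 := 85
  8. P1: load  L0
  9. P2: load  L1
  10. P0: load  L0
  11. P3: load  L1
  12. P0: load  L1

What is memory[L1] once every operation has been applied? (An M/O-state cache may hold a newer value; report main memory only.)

memory[L1] = 26

1. P3: load  L2  bus=[BusRd]  L2: P0=I P1=I P2=I P3=E  mem[L2]=40
2. P1: store L0 := 85  bus=[BusRdX]  L0: P0=I P1=M P2=I P3=I  mem[L0]=50
3. P1: load  L1  bus=[BusRd]  L1: P0=I P1=E P2=I P3=I  mem[L1]=60
4. P1: load  L1  bus=[-]  L1: P0=I P1=E P2=I P3=I  mem[L1]=60
5. P0: load  L0  bus=[BusRd,Flush]  L0: P0=S P1=S P2=I P3=I  mem[L0]=85
6. P1: store L1 := 26  bus=[-]  L1: P0=I P1=M P2=I P3=I  mem[L1]=60
7. P3: store L2 := 85  bus=[-]  L2: P0=I P1=I P2=I P3=M  mem[L2]=40
8. P1: load  L0  bus=[-]  L0: P0=S P1=S P2=I P3=I  mem[L0]=85
9. P2: load  L1  bus=[BusRd,Flush]  L1: P0=I P1=S P2=S P3=I  mem[L1]=26
10. P0: load  L0  bus=[-]  L0: P0=S P1=S P2=I P3=I  mem[L0]=85
11. P3: load  L1  bus=[BusRd]  L1: P0=I P1=S P2=S P3=S  mem[L1]=26
12. P0: load  L1  bus=[BusRd]  L1: P0=S P1=S P2=S P3=S  mem[L1]=26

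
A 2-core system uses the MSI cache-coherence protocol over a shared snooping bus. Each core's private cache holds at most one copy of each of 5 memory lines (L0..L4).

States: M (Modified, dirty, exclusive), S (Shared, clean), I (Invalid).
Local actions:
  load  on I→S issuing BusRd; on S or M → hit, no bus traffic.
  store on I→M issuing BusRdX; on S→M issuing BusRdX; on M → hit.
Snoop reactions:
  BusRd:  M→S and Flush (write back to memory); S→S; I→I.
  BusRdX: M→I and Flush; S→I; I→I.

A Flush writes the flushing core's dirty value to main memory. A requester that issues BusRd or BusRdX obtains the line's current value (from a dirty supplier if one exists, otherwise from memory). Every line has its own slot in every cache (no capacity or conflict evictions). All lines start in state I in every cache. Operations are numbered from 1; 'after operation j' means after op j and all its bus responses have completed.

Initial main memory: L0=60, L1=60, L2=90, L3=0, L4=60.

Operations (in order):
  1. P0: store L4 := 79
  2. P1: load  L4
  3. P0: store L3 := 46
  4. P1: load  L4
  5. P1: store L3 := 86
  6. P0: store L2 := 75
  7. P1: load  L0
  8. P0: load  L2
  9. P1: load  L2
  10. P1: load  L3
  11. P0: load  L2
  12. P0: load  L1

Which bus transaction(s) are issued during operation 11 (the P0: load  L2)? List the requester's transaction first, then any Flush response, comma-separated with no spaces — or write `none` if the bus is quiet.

[1] P0: store L4 := 79 | P0:M(79), P1:I | bus: BusRdX
[2] P1: load  L4 | P0:S(79), P1:S(79) | bus: BusRd,Flush
[3] P0: store L3 := 46 | P0:M(46), P1:I | bus: BusRdX
[4] P1: load  L4 | P0:S(79), P1:S(79) | bus: none
[5] P1: store L3 := 86 | P0:I, P1:M(86) | bus: BusRdX,Flush
[6] P0: store L2 := 75 | P0:M(75), P1:I | bus: BusRdX
[7] P1: load  L0 | P0:I, P1:S(60) | bus: BusRd
[8] P0: load  L2 | P0:M(75), P1:I | bus: none
[9] P1: load  L2 | P0:S(75), P1:S(75) | bus: BusRd,Flush
[10] P1: load  L3 | P0:I, P1:M(86) | bus: none
[11] P0: load  L2 | P0:S(75), P1:S(75) | bus: none
[12] P0: load  L1 | P0:S(60), P1:I | bus: BusRd

bus = none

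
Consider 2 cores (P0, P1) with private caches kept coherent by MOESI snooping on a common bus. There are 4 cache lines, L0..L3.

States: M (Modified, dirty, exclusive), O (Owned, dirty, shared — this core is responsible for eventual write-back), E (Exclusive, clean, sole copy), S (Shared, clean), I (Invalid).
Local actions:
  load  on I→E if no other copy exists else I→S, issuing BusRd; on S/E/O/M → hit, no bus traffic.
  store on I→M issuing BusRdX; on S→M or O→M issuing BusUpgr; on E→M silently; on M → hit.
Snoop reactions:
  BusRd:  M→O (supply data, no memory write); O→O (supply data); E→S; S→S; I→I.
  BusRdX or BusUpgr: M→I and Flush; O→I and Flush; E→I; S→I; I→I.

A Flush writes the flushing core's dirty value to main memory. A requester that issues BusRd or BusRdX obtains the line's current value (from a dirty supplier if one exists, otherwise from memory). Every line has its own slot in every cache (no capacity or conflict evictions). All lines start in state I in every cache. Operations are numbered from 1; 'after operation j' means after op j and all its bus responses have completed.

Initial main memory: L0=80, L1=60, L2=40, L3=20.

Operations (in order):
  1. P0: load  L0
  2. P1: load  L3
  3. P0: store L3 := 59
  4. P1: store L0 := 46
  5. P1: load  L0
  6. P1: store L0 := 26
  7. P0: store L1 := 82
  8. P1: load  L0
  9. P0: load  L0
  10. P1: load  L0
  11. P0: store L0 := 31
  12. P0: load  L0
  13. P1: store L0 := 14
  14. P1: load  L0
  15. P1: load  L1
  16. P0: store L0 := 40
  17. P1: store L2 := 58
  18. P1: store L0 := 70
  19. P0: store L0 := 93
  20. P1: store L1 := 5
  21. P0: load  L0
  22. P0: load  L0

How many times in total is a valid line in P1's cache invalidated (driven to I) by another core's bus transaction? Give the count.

  op1 P0: load  L0 → E/I on L0; bus BusRd; mem=80
  op2 P1: load  L3 → I/E on L3; bus BusRd; mem=20
  op3 P0: store L3 := 59 → M/I on L3; bus BusRdX; mem=20
  op4 P1: store L0 := 46 → I/M on L0; bus BusRdX; mem=80
  op5 P1: load  L0 → I/M on L0; bus (none); mem=80
  op6 P1: store L0 := 26 → I/M on L0; bus (none); mem=80
  op7 P0: store L1 := 82 → M/I on L1; bus BusRdX; mem=60
  op8 P1: load  L0 → I/M on L0; bus (none); mem=80
  op9 P0: load  L0 → S/O on L0; bus BusRd; mem=80
  op10 P1: load  L0 → S/O on L0; bus (none); mem=80
  op11 P0: store L0 := 31 → M/I on L0; bus BusUpgr Flush; mem=26
  op12 P0: load  L0 → M/I on L0; bus (none); mem=26
  op13 P1: store L0 := 14 → I/M on L0; bus BusRdX Flush; mem=31
  op14 P1: load  L0 → I/M on L0; bus (none); mem=31
  op15 P1: load  L1 → O/S on L1; bus BusRd; mem=60
  op16 P0: store L0 := 40 → M/I on L0; bus BusRdX Flush; mem=14
  op17 P1: store L2 := 58 → I/M on L2; bus BusRdX; mem=40
  op18 P1: store L0 := 70 → I/M on L0; bus BusRdX Flush; mem=40
  op19 P0: store L0 := 93 → M/I on L0; bus BusRdX Flush; mem=70
  op20 P1: store L1 := 5 → I/M on L1; bus BusUpgr Flush; mem=82
  op21 P0: load  L0 → M/I on L0; bus (none); mem=70
  op22 P0: load  L0 → M/I on L0; bus (none); mem=70

invalidations = 4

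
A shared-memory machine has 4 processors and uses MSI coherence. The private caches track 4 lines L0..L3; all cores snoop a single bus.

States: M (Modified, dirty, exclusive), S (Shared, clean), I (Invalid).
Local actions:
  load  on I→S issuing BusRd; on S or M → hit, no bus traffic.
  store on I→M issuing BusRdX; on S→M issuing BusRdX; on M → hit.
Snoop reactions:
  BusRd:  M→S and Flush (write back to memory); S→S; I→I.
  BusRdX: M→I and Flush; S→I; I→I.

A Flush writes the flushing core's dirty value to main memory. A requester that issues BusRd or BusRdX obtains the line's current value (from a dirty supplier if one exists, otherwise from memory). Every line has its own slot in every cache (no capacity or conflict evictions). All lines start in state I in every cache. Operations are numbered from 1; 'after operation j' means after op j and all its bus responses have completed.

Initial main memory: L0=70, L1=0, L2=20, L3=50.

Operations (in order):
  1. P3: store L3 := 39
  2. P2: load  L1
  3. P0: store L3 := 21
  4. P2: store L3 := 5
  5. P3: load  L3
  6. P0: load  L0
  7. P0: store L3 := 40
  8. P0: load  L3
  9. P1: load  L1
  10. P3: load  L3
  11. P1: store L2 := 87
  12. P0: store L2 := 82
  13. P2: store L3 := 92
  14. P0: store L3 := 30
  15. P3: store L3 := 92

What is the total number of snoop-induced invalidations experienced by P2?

step 1: P3: store L3 := 39  ⟶  IIIM  (L3)  txn=BusRdX  M[L3]=50
step 2: P2: load  L1  ⟶  IISI  (L1)  txn=BusRd  M[L1]=0
step 3: P0: store L3 := 21  ⟶  MIII  (L3)  txn=BusRdX+Flush  M[L3]=39
step 4: P2: store L3 := 5  ⟶  IIMI  (L3)  txn=BusRdX+Flush  M[L3]=21
step 5: P3: load  L3  ⟶  IISS  (L3)  txn=BusRd+Flush  M[L3]=5
step 6: P0: load  L0  ⟶  SIII  (L0)  txn=BusRd  M[L0]=70
step 7: P0: store L3 := 40  ⟶  MIII  (L3)  txn=BusRdX  M[L3]=5
step 8: P0: load  L3  ⟶  MIII  (L3)  txn=∅  M[L3]=5
step 9: P1: load  L1  ⟶  ISSI  (L1)  txn=BusRd  M[L1]=0
step 10: P3: load  L3  ⟶  SIIS  (L3)  txn=BusRd+Flush  M[L3]=40
step 11: P1: store L2 := 87  ⟶  IMII  (L2)  txn=BusRdX  M[L2]=20
step 12: P0: store L2 := 82  ⟶  MIII  (L2)  txn=BusRdX+Flush  M[L2]=87
step 13: P2: store L3 := 92  ⟶  IIMI  (L3)  txn=BusRdX  M[L3]=40
step 14: P0: store L3 := 30  ⟶  MIII  (L3)  txn=BusRdX+Flush  M[L3]=92
step 15: P3: store L3 := 92  ⟶  IIIM  (L3)  txn=BusRdX+Flush  M[L3]=30

invalidations = 2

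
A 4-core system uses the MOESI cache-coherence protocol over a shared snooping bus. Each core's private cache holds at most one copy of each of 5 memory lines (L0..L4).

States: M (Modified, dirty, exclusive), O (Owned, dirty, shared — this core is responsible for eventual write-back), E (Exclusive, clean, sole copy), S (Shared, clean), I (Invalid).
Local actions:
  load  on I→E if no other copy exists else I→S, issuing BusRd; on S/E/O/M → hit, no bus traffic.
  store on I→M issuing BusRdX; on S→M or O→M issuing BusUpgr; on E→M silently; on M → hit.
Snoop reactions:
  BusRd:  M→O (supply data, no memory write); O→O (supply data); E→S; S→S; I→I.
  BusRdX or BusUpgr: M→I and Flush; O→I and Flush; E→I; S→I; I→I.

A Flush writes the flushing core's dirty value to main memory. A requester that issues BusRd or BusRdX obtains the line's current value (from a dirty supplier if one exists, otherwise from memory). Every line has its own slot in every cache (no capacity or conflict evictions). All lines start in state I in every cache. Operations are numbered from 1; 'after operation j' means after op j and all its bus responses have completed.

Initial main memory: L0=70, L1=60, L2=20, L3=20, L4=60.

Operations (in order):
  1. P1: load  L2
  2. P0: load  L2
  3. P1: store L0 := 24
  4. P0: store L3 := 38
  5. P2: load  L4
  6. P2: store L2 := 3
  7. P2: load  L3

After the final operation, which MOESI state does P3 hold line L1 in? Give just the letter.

state = I

1. P1: load  L2  bus=[BusRd]  L2: P0=I P1=E P2=I P3=I  mem[L2]=20
2. P0: load  L2  bus=[BusRd]  L2: P0=S P1=S P2=I P3=I  mem[L2]=20
3. P1: store L0 := 24  bus=[BusRdX]  L0: P0=I P1=M P2=I P3=I  mem[L0]=70
4. P0: store L3 := 38  bus=[BusRdX]  L3: P0=M P1=I P2=I P3=I  mem[L3]=20
5. P2: load  L4  bus=[BusRd]  L4: P0=I P1=I P2=E P3=I  mem[L4]=60
6. P2: store L2 := 3  bus=[BusRdX]  L2: P0=I P1=I P2=M P3=I  mem[L2]=20
7. P2: load  L3  bus=[BusRd]  L3: P0=O P1=I P2=S P3=I  mem[L3]=20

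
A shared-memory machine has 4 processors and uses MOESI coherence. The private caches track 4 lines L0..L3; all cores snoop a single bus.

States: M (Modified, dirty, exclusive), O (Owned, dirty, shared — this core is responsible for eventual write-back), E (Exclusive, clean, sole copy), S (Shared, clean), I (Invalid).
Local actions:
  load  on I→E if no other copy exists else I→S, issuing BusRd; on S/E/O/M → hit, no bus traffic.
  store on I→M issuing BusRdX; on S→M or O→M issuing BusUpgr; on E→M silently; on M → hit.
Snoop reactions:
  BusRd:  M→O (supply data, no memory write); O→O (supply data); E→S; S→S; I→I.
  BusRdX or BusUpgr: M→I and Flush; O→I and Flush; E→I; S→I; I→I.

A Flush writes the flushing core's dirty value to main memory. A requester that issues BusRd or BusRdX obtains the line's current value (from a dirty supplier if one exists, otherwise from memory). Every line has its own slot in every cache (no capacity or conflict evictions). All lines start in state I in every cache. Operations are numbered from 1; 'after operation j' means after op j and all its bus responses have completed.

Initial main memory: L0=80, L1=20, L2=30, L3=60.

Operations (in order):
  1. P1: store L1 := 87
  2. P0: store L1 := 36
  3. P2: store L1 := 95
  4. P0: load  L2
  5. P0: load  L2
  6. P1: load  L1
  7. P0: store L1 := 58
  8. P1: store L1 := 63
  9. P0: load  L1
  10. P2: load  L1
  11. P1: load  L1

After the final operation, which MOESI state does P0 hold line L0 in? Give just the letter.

state = I

step 1: P1: store L1 := 87  ⟶  IMII  (L1)  txn=BusRdX  M[L1]=20
step 2: P0: store L1 := 36  ⟶  MIII  (L1)  txn=BusRdX+Flush  M[L1]=87
step 3: P2: store L1 := 95  ⟶  IIMI  (L1)  txn=BusRdX+Flush  M[L1]=36
step 4: P0: load  L2  ⟶  EIII  (L2)  txn=BusRd  M[L2]=30
step 5: P0: load  L2  ⟶  EIII  (L2)  txn=∅  M[L2]=30
step 6: P1: load  L1  ⟶  ISOI  (L1)  txn=BusRd  M[L1]=36
step 7: P0: store L1 := 58  ⟶  MIII  (L1)  txn=BusRdX+Flush  M[L1]=95
step 8: P1: store L1 := 63  ⟶  IMII  (L1)  txn=BusRdX+Flush  M[L1]=58
step 9: P0: load  L1  ⟶  SOII  (L1)  txn=BusRd  M[L1]=58
step 10: P2: load  L1  ⟶  SOSI  (L1)  txn=BusRd  M[L1]=58
step 11: P1: load  L1  ⟶  SOSI  (L1)  txn=∅  M[L1]=58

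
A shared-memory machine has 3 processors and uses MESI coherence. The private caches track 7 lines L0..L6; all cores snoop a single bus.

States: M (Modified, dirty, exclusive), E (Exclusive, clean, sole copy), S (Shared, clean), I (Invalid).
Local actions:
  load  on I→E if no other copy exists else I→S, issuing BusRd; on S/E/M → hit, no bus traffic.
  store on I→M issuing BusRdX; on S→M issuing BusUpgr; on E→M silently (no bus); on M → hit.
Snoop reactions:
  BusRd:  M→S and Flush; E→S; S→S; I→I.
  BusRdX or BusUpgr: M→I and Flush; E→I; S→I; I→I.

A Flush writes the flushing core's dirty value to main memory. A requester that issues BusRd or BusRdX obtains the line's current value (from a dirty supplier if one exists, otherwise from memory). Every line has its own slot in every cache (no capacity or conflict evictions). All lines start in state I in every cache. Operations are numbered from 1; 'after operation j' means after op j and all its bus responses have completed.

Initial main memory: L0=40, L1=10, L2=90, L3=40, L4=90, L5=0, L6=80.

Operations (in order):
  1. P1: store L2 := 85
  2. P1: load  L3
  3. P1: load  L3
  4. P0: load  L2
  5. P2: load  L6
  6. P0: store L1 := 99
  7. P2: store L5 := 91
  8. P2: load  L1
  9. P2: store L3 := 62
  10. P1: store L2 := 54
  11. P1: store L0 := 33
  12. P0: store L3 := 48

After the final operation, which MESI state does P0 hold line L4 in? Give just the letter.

1. P1: store L2 := 85  bus=[BusRdX]  L2: P0=I P1=M P2=I  mem[L2]=90
2. P1: load  L3  bus=[BusRd]  L3: P0=I P1=E P2=I  mem[L3]=40
3. P1: load  L3  bus=[-]  L3: P0=I P1=E P2=I  mem[L3]=40
4. P0: load  L2  bus=[BusRd,Flush]  L2: P0=S P1=S P2=I  mem[L2]=85
5. P2: load  L6  bus=[BusRd]  L6: P0=I P1=I P2=E  mem[L6]=80
6. P0: store L1 := 99  bus=[BusRdX]  L1: P0=M P1=I P2=I  mem[L1]=10
7. P2: store L5 := 91  bus=[BusRdX]  L5: P0=I P1=I P2=M  mem[L5]=0
8. P2: load  L1  bus=[BusRd,Flush]  L1: P0=S P1=I P2=S  mem[L1]=99
9. P2: store L3 := 62  bus=[BusRdX]  L3: P0=I P1=I P2=M  mem[L3]=40
10. P1: store L2 := 54  bus=[BusUpgr]  L2: P0=I P1=M P2=I  mem[L2]=85
11. P1: store L0 := 33  bus=[BusRdX]  L0: P0=I P1=M P2=I  mem[L0]=40
12. P0: store L3 := 48  bus=[BusRdX,Flush]  L3: P0=M P1=I P2=I  mem[L3]=62

state = I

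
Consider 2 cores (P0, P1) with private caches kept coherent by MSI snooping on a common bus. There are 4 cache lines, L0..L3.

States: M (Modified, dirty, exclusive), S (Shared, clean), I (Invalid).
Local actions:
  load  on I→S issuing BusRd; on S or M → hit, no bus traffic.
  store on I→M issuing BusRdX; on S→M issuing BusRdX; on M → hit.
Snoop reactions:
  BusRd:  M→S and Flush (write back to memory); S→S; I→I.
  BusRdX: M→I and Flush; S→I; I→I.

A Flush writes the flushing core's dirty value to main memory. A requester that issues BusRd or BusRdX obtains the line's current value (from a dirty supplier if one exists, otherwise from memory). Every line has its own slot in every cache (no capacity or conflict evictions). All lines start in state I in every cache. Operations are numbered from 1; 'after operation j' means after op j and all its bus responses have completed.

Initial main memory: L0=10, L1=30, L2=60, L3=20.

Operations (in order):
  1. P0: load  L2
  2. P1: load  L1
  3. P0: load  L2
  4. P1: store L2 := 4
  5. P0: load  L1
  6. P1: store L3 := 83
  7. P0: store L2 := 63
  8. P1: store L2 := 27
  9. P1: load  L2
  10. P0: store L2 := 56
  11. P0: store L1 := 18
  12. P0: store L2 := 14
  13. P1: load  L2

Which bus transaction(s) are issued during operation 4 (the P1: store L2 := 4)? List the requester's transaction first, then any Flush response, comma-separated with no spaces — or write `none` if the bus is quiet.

bus = BusRdX

1. P0: load  L2  bus=[BusRd]  L2: P0=S P1=I  mem[L2]=60
2. P1: load  L1  bus=[BusRd]  L1: P0=I P1=S  mem[L1]=30
3. P0: load  L2  bus=[-]  L2: P0=S P1=I  mem[L2]=60
4. P1: store L2 := 4  bus=[BusRdX]  L2: P0=I P1=M  mem[L2]=60
5. P0: load  L1  bus=[BusRd]  L1: P0=S P1=S  mem[L1]=30
6. P1: store L3 := 83  bus=[BusRdX]  L3: P0=I P1=M  mem[L3]=20
7. P0: store L2 := 63  bus=[BusRdX,Flush]  L2: P0=M P1=I  mem[L2]=4
8. P1: store L2 := 27  bus=[BusRdX,Flush]  L2: P0=I P1=M  mem[L2]=63
9. P1: load  L2  bus=[-]  L2: P0=I P1=M  mem[L2]=63
10. P0: store L2 := 56  bus=[BusRdX,Flush]  L2: P0=M P1=I  mem[L2]=27
11. P0: store L1 := 18  bus=[BusRdX]  L1: P0=M P1=I  mem[L1]=30
12. P0: store L2 := 14  bus=[-]  L2: P0=M P1=I  mem[L2]=27
13. P1: load  L2  bus=[BusRd,Flush]  L2: P0=S P1=S  mem[L2]=14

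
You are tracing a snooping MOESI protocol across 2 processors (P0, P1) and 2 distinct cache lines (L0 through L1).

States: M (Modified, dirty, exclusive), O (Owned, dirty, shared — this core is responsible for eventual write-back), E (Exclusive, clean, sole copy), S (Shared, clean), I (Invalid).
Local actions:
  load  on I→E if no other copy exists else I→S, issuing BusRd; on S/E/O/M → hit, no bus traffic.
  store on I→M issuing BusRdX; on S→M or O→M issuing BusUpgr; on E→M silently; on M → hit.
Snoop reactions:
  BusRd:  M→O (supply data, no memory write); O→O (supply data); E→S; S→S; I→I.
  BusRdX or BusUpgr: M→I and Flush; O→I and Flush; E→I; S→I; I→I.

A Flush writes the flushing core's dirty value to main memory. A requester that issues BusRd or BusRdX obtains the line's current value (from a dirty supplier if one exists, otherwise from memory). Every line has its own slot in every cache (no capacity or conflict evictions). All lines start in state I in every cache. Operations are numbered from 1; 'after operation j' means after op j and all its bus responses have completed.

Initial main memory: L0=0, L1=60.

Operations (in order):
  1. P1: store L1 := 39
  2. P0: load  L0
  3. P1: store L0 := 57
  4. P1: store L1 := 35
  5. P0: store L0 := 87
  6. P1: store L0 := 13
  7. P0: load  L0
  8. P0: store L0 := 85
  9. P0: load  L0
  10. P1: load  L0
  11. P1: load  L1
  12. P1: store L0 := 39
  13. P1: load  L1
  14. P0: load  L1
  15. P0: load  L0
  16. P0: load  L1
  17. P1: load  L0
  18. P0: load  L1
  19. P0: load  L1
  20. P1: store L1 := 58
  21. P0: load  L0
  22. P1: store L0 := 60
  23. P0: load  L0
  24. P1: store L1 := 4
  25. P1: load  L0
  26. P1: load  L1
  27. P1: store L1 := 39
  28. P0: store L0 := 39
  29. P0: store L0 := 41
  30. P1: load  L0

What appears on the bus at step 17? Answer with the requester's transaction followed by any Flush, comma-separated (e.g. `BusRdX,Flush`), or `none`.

bus = none

[1] P1: store L1 := 39 | P0:I, P1:M(39) | bus: BusRdX
[2] P0: load  L0 | P0:E(0), P1:I | bus: BusRd
[3] P1: store L0 := 57 | P0:I, P1:M(57) | bus: BusRdX
[4] P1: store L1 := 35 | P0:I, P1:M(35) | bus: none
[5] P0: store L0 := 87 | P0:M(87), P1:I | bus: BusRdX,Flush
[6] P1: store L0 := 13 | P0:I, P1:M(13) | bus: BusRdX,Flush
[7] P0: load  L0 | P0:S(13), P1:O(13) | bus: BusRd
[8] P0: store L0 := 85 | P0:M(85), P1:I | bus: BusUpgr,Flush
[9] P0: load  L0 | P0:M(85), P1:I | bus: none
[10] P1: load  L0 | P0:O(85), P1:S(85) | bus: BusRd
[11] P1: load  L1 | P0:I, P1:M(35) | bus: none
[12] P1: store L0 := 39 | P0:I, P1:M(39) | bus: BusUpgr,Flush
[13] P1: load  L1 | P0:I, P1:M(35) | bus: none
[14] P0: load  L1 | P0:S(35), P1:O(35) | bus: BusRd
[15] P0: load  L0 | P0:S(39), P1:O(39) | bus: BusRd
[16] P0: load  L1 | P0:S(35), P1:O(35) | bus: none
[17] P1: load  L0 | P0:S(39), P1:O(39) | bus: none
[18] P0: load  L1 | P0:S(35), P1:O(35) | bus: none
[19] P0: load  L1 | P0:S(35), P1:O(35) | bus: none
[20] P1: store L1 := 58 | P0:I, P1:M(58) | bus: BusUpgr
[21] P0: load  L0 | P0:S(39), P1:O(39) | bus: none
[22] P1: store L0 := 60 | P0:I, P1:M(60) | bus: BusUpgr
[23] P0: load  L0 | P0:S(60), P1:O(60) | bus: BusRd
[24] P1: store L1 := 4 | P0:I, P1:M(4) | bus: none
[25] P1: load  L0 | P0:S(60), P1:O(60) | bus: none
[26] P1: load  L1 | P0:I, P1:M(4) | bus: none
[27] P1: store L1 := 39 | P0:I, P1:M(39) | bus: none
[28] P0: store L0 := 39 | P0:M(39), P1:I | bus: BusUpgr,Flush
[29] P0: store L0 := 41 | P0:M(41), P1:I | bus: none
[30] P1: load  L0 | P0:O(41), P1:S(41) | bus: BusRd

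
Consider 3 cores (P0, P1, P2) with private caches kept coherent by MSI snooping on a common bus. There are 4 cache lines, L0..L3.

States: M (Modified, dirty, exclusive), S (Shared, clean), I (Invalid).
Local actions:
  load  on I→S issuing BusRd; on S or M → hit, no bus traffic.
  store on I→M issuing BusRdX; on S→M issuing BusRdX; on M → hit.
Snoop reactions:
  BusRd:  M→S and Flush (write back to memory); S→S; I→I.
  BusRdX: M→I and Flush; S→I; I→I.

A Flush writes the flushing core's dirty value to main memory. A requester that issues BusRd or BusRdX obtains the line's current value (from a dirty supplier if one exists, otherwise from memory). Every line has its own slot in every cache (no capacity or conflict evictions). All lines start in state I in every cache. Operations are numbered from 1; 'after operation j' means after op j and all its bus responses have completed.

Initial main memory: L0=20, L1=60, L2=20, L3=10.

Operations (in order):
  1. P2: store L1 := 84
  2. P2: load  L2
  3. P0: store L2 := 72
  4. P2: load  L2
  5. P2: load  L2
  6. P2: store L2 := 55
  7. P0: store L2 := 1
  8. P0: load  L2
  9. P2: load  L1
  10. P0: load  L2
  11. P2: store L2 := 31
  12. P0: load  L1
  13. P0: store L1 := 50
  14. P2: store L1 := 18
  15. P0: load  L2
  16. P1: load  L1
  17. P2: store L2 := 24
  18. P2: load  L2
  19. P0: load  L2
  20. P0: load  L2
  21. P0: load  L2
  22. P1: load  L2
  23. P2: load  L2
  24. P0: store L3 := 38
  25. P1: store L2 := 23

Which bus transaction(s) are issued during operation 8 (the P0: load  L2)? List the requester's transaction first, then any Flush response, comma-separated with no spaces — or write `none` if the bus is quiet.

bus = none

1. P2: store L1 := 84  bus=[BusRdX]  L1: P0=I P1=I P2=M  mem[L1]=60
2. P2: load  L2  bus=[BusRd]  L2: P0=I P1=I P2=S  mem[L2]=20
3. P0: store L2 := 72  bus=[BusRdX]  L2: P0=M P1=I P2=I  mem[L2]=20
4. P2: load  L2  bus=[BusRd,Flush]  L2: P0=S P1=I P2=S  mem[L2]=72
5. P2: load  L2  bus=[-]  L2: P0=S P1=I P2=S  mem[L2]=72
6. P2: store L2 := 55  bus=[BusRdX]  L2: P0=I P1=I P2=M  mem[L2]=72
7. P0: store L2 := 1  bus=[BusRdX,Flush]  L2: P0=M P1=I P2=I  mem[L2]=55
8. P0: load  L2  bus=[-]  L2: P0=M P1=I P2=I  mem[L2]=55
9. P2: load  L1  bus=[-]  L1: P0=I P1=I P2=M  mem[L1]=60
10. P0: load  L2  bus=[-]  L2: P0=M P1=I P2=I  mem[L2]=55
11. P2: store L2 := 31  bus=[BusRdX,Flush]  L2: P0=I P1=I P2=M  mem[L2]=1
12. P0: load  L1  bus=[BusRd,Flush]  L1: P0=S P1=I P2=S  mem[L1]=84
13. P0: store L1 := 50  bus=[BusRdX]  L1: P0=M P1=I P2=I  mem[L1]=84
14. P2: store L1 := 18  bus=[BusRdX,Flush]  L1: P0=I P1=I P2=M  mem[L1]=50
15. P0: load  L2  bus=[BusRd,Flush]  L2: P0=S P1=I P2=S  mem[L2]=31
16. P1: load  L1  bus=[BusRd,Flush]  L1: P0=I P1=S P2=S  mem[L1]=18
17. P2: store L2 := 24  bus=[BusRdX]  L2: P0=I P1=I P2=M  mem[L2]=31
18. P2: load  L2  bus=[-]  L2: P0=I P1=I P2=M  mem[L2]=31
19. P0: load  L2  bus=[BusRd,Flush]  L2: P0=S P1=I P2=S  mem[L2]=24
20. P0: load  L2  bus=[-]  L2: P0=S P1=I P2=S  mem[L2]=24
21. P0: load  L2  bus=[-]  L2: P0=S P1=I P2=S  mem[L2]=24
22. P1: load  L2  bus=[BusRd]  L2: P0=S P1=S P2=S  mem[L2]=24
23. P2: load  L2  bus=[-]  L2: P0=S P1=S P2=S  mem[L2]=24
24. P0: store L3 := 38  bus=[BusRdX]  L3: P0=M P1=I P2=I  mem[L3]=10
25. P1: store L2 := 23  bus=[BusRdX]  L2: P0=I P1=M P2=I  mem[L2]=24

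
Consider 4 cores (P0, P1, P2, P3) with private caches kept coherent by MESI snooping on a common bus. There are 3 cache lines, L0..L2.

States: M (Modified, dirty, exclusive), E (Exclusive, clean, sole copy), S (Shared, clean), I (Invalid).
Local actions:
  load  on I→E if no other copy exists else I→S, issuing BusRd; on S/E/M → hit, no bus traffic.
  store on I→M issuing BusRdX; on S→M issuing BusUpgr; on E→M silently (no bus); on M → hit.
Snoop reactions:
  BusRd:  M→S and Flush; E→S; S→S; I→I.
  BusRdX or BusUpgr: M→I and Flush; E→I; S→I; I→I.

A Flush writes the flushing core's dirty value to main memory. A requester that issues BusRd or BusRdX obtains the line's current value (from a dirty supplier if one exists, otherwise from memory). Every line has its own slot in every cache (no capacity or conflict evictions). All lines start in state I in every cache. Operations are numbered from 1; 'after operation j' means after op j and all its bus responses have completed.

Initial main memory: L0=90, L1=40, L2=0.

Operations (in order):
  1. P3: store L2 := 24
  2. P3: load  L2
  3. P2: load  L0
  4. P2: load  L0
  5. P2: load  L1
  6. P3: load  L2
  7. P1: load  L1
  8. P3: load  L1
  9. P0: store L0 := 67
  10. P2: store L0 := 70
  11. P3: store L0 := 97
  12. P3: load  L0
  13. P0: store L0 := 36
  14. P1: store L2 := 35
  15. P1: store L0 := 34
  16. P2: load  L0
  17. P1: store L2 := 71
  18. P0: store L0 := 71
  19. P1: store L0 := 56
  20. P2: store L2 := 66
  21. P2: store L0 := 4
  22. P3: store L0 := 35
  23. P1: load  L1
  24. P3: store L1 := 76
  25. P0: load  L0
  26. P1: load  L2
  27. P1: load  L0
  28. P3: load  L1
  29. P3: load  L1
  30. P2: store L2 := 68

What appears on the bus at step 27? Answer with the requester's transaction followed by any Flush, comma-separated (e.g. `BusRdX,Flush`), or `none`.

bus = BusRd

  op1 P3: store L2 := 24 → I/I/I/M on L2; bus BusRdX; mem=0
  op2 P3: load  L2 → I/I/I/M on L2; bus (none); mem=0
  op3 P2: load  L0 → I/I/E/I on L0; bus BusRd; mem=90
  op4 P2: load  L0 → I/I/E/I on L0; bus (none); mem=90
  op5 P2: load  L1 → I/I/E/I on L1; bus BusRd; mem=40
  op6 P3: load  L2 → I/I/I/M on L2; bus (none); mem=0
  op7 P1: load  L1 → I/S/S/I on L1; bus BusRd; mem=40
  op8 P3: load  L1 → I/S/S/S on L1; bus BusRd; mem=40
  op9 P0: store L0 := 67 → M/I/I/I on L0; bus BusRdX; mem=90
  op10 P2: store L0 := 70 → I/I/M/I on L0; bus BusRdX Flush; mem=67
  op11 P3: store L0 := 97 → I/I/I/M on L0; bus BusRdX Flush; mem=70
  op12 P3: load  L0 → I/I/I/M on L0; bus (none); mem=70
  op13 P0: store L0 := 36 → M/I/I/I on L0; bus BusRdX Flush; mem=97
  op14 P1: store L2 := 35 → I/M/I/I on L2; bus BusRdX Flush; mem=24
  op15 P1: store L0 := 34 → I/M/I/I on L0; bus BusRdX Flush; mem=36
  op16 P2: load  L0 → I/S/S/I on L0; bus BusRd Flush; mem=34
  op17 P1: store L2 := 71 → I/M/I/I on L2; bus (none); mem=24
  op18 P0: store L0 := 71 → M/I/I/I on L0; bus BusRdX; mem=34
  op19 P1: store L0 := 56 → I/M/I/I on L0; bus BusRdX Flush; mem=71
  op20 P2: store L2 := 66 → I/I/M/I on L2; bus BusRdX Flush; mem=71
  op21 P2: store L0 := 4 → I/I/M/I on L0; bus BusRdX Flush; mem=56
  op22 P3: store L0 := 35 → I/I/I/M on L0; bus BusRdX Flush; mem=4
  op23 P1: load  L1 → I/S/S/S on L1; bus (none); mem=40
  op24 P3: store L1 := 76 → I/I/I/M on L1; bus BusUpgr; mem=40
  op25 P0: load  L0 → S/I/I/S on L0; bus BusRd Flush; mem=35
  op26 P1: load  L2 → I/S/S/I on L2; bus BusRd Flush; mem=66
  op27 P1: load  L0 → S/S/I/S on L0; bus BusRd; mem=35
  op28 P3: load  L1 → I/I/I/M on L1; bus (none); mem=40
  op29 P3: load  L1 → I/I/I/M on L1; bus (none); mem=40
  op30 P2: store L2 := 68 → I/I/M/I on L2; bus BusUpgr; mem=66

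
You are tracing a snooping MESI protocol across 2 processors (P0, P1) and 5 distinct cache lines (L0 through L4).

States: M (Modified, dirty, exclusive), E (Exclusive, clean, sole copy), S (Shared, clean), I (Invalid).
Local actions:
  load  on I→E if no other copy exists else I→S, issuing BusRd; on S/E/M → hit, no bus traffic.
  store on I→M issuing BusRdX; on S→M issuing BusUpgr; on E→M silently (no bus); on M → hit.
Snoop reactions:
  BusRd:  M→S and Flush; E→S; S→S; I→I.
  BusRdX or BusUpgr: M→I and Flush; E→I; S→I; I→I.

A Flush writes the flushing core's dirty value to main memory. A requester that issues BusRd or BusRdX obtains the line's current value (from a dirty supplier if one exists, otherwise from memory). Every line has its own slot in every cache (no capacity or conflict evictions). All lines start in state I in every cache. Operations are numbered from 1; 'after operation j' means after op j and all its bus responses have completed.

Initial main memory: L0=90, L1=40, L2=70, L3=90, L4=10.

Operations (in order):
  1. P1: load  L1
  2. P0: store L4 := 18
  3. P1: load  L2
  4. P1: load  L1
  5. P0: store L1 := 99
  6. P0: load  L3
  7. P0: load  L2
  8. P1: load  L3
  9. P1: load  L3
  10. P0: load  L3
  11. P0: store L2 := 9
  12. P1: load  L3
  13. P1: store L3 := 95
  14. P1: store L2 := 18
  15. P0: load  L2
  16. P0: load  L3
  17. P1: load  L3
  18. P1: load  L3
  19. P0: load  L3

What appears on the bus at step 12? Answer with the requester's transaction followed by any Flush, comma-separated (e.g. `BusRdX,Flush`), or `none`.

1. P1: load  L1  bus=[BusRd]  L1: P0=I P1=E  mem[L1]=40
2. P0: store L4 := 18  bus=[BusRdX]  L4: P0=M P1=I  mem[L4]=10
3. P1: load  L2  bus=[BusRd]  L2: P0=I P1=E  mem[L2]=70
4. P1: load  L1  bus=[-]  L1: P0=I P1=E  mem[L1]=40
5. P0: store L1 := 99  bus=[BusRdX]  L1: P0=M P1=I  mem[L1]=40
6. P0: load  L3  bus=[BusRd]  L3: P0=E P1=I  mem[L3]=90
7. P0: load  L2  bus=[BusRd]  L2: P0=S P1=S  mem[L2]=70
8. P1: load  L3  bus=[BusRd]  L3: P0=S P1=S  mem[L3]=90
9. P1: load  L3  bus=[-]  L3: P0=S P1=S  mem[L3]=90
10. P0: load  L3  bus=[-]  L3: P0=S P1=S  mem[L3]=90
11. P0: store L2 := 9  bus=[BusUpgr]  L2: P0=M P1=I  mem[L2]=70
12. P1: load  L3  bus=[-]  L3: P0=S P1=S  mem[L3]=90
13. P1: store L3 := 95  bus=[BusUpgr]  L3: P0=I P1=M  mem[L3]=90
14. P1: store L2 := 18  bus=[BusRdX,Flush]  L2: P0=I P1=M  mem[L2]=9
15. P0: load  L2  bus=[BusRd,Flush]  L2: P0=S P1=S  mem[L2]=18
16. P0: load  L3  bus=[BusRd,Flush]  L3: P0=S P1=S  mem[L3]=95
17. P1: load  L3  bus=[-]  L3: P0=S P1=S  mem[L3]=95
18. P1: load  L3  bus=[-]  L3: P0=S P1=S  mem[L3]=95
19. P0: load  L3  bus=[-]  L3: P0=S P1=S  mem[L3]=95

bus = none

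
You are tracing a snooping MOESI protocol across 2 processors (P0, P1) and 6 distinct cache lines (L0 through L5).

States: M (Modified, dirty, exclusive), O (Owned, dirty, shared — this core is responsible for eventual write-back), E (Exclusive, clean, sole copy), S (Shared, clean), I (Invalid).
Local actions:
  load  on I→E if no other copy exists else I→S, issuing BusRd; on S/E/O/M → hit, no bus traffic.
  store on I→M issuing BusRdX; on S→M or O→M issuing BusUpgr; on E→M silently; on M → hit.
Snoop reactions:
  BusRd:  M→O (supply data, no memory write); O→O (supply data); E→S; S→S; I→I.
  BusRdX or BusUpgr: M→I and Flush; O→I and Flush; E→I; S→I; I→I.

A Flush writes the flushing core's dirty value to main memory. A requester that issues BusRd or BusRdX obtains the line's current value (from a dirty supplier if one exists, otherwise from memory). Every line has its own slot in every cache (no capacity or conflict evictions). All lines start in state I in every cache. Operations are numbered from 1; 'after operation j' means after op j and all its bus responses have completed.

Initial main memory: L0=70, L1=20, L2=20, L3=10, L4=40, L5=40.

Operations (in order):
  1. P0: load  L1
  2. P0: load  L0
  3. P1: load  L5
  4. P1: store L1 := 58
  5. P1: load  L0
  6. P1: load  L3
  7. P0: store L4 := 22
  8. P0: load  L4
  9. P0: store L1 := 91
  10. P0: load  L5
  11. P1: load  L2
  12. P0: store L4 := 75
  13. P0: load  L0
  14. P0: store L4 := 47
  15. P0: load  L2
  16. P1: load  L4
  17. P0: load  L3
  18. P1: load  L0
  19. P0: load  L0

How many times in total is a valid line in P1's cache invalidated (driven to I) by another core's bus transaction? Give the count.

1. P0: load  L1  bus=[BusRd]  L1: P0=E P1=I  mem[L1]=20
2. P0: load  L0  bus=[BusRd]  L0: P0=E P1=I  mem[L0]=70
3. P1: load  L5  bus=[BusRd]  L5: P0=I P1=E  mem[L5]=40
4. P1: store L1 := 58  bus=[BusRdX]  L1: P0=I P1=M  mem[L1]=20
5. P1: load  L0  bus=[BusRd]  L0: P0=S P1=S  mem[L0]=70
6. P1: load  L3  bus=[BusRd]  L3: P0=I P1=E  mem[L3]=10
7. P0: store L4 := 22  bus=[BusRdX]  L4: P0=M P1=I  mem[L4]=40
8. P0: load  L4  bus=[-]  L4: P0=M P1=I  mem[L4]=40
9. P0: store L1 := 91  bus=[BusRdX,Flush]  L1: P0=M P1=I  mem[L1]=58
10. P0: load  L5  bus=[BusRd]  L5: P0=S P1=S  mem[L5]=40
11. P1: load  L2  bus=[BusRd]  L2: P0=I P1=E  mem[L2]=20
12. P0: store L4 := 75  bus=[-]  L4: P0=M P1=I  mem[L4]=40
13. P0: load  L0  bus=[-]  L0: P0=S P1=S  mem[L0]=70
14. P0: store L4 := 47  bus=[-]  L4: P0=M P1=I  mem[L4]=40
15. P0: load  L2  bus=[BusRd]  L2: P0=S P1=S  mem[L2]=20
16. P1: load  L4  bus=[BusRd]  L4: P0=O P1=S  mem[L4]=40
17. P0: load  L3  bus=[BusRd]  L3: P0=S P1=S  mem[L3]=10
18. P1: load  L0  bus=[-]  L0: P0=S P1=S  mem[L0]=70
19. P0: load  L0  bus=[-]  L0: P0=S P1=S  mem[L0]=70

invalidations = 1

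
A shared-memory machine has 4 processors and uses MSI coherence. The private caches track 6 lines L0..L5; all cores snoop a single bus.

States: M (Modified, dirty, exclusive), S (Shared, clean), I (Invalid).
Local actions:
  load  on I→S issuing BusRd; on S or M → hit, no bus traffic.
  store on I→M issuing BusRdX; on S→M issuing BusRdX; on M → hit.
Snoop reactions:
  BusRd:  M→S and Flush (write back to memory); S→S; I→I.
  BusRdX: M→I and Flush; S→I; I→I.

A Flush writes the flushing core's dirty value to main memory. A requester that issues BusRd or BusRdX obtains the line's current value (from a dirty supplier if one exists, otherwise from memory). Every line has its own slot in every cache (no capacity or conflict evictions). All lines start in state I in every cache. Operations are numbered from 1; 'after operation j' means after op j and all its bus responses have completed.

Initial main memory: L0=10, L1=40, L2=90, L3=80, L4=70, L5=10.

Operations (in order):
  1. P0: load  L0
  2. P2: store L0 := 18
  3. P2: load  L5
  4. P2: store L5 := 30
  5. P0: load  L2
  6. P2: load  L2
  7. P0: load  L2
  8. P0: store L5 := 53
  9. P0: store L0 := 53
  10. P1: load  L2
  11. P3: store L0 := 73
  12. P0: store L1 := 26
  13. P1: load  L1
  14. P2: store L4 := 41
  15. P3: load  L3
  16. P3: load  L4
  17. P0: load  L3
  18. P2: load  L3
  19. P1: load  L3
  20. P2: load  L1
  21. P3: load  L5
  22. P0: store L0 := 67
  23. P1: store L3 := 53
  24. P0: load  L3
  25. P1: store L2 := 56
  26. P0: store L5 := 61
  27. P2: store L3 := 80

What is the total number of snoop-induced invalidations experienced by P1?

invalidations = 1

1. P0: load  L0  bus=[BusRd]  L0: P0=S P1=I P2=I P3=I  mem[L0]=10
2. P2: store L0 := 18  bus=[BusRdX]  L0: P0=I P1=I P2=M P3=I  mem[L0]=10
3. P2: load  L5  bus=[BusRd]  L5: P0=I P1=I P2=S P3=I  mem[L5]=10
4. P2: store L5 := 30  bus=[BusRdX]  L5: P0=I P1=I P2=M P3=I  mem[L5]=10
5. P0: load  L2  bus=[BusRd]  L2: P0=S P1=I P2=I P3=I  mem[L2]=90
6. P2: load  L2  bus=[BusRd]  L2: P0=S P1=I P2=S P3=I  mem[L2]=90
7. P0: load  L2  bus=[-]  L2: P0=S P1=I P2=S P3=I  mem[L2]=90
8. P0: store L5 := 53  bus=[BusRdX,Flush]  L5: P0=M P1=I P2=I P3=I  mem[L5]=30
9. P0: store L0 := 53  bus=[BusRdX,Flush]  L0: P0=M P1=I P2=I P3=I  mem[L0]=18
10. P1: load  L2  bus=[BusRd]  L2: P0=S P1=S P2=S P3=I  mem[L2]=90
11. P3: store L0 := 73  bus=[BusRdX,Flush]  L0: P0=I P1=I P2=I P3=M  mem[L0]=53
12. P0: store L1 := 26  bus=[BusRdX]  L1: P0=M P1=I P2=I P3=I  mem[L1]=40
13. P1: load  L1  bus=[BusRd,Flush]  L1: P0=S P1=S P2=I P3=I  mem[L1]=26
14. P2: store L4 := 41  bus=[BusRdX]  L4: P0=I P1=I P2=M P3=I  mem[L4]=70
15. P3: load  L3  bus=[BusRd]  L3: P0=I P1=I P2=I P3=S  mem[L3]=80
16. P3: load  L4  bus=[BusRd,Flush]  L4: P0=I P1=I P2=S P3=S  mem[L4]=41
17. P0: load  L3  bus=[BusRd]  L3: P0=S P1=I P2=I P3=S  mem[L3]=80
18. P2: load  L3  bus=[BusRd]  L3: P0=S P1=I P2=S P3=S  mem[L3]=80
19. P1: load  L3  bus=[BusRd]  L3: P0=S P1=S P2=S P3=S  mem[L3]=80
20. P2: load  L1  bus=[BusRd]  L1: P0=S P1=S P2=S P3=I  mem[L1]=26
21. P3: load  L5  bus=[BusRd,Flush]  L5: P0=S P1=I P2=I P3=S  mem[L5]=53
22. P0: store L0 := 67  bus=[BusRdX,Flush]  L0: P0=M P1=I P2=I P3=I  mem[L0]=73
23. P1: store L3 := 53  bus=[BusRdX]  L3: P0=I P1=M P2=I P3=I  mem[L3]=80
24. P0: load  L3  bus=[BusRd,Flush]  L3: P0=S P1=S P2=I P3=I  mem[L3]=53
25. P1: store L2 := 56  bus=[BusRdX]  L2: P0=I P1=M P2=I P3=I  mem[L2]=90
26. P0: store L5 := 61  bus=[BusRdX]  L5: P0=M P1=I P2=I P3=I  mem[L5]=53
27. P2: store L3 := 80  bus=[BusRdX]  L3: P0=I P1=I P2=M P3=I  mem[L3]=53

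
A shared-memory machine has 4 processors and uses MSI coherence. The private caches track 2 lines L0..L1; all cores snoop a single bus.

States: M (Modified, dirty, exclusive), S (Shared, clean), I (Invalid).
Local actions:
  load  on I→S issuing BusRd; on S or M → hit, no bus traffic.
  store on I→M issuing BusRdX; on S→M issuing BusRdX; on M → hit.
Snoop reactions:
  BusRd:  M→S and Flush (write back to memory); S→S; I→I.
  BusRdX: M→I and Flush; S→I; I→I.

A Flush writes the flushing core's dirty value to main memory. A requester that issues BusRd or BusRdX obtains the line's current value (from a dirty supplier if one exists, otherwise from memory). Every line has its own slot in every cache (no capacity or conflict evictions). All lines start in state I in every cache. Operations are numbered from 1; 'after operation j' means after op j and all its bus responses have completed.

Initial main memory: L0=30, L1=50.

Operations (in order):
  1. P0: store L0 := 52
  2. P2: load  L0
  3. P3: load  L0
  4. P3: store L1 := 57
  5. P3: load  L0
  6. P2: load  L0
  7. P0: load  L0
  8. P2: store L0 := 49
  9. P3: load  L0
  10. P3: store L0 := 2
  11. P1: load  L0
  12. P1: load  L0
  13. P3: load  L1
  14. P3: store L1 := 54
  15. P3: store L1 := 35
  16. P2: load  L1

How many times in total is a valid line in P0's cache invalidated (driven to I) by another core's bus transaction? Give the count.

  op1 P0: store L0 := 52 → M/I/I/I on L0; bus BusRdX; mem=30
  op2 P2: load  L0 → S/I/S/I on L0; bus BusRd Flush; mem=52
  op3 P3: load  L0 → S/I/S/S on L0; bus BusRd; mem=52
  op4 P3: store L1 := 57 → I/I/I/M on L1; bus BusRdX; mem=50
  op5 P3: load  L0 → S/I/S/S on L0; bus (none); mem=52
  op6 P2: load  L0 → S/I/S/S on L0; bus (none); mem=52
  op7 P0: load  L0 → S/I/S/S on L0; bus (none); mem=52
  op8 P2: store L0 := 49 → I/I/M/I on L0; bus BusRdX; mem=52
  op9 P3: load  L0 → I/I/S/S on L0; bus BusRd Flush; mem=49
  op10 P3: store L0 := 2 → I/I/I/M on L0; bus BusRdX; mem=49
  op11 P1: load  L0 → I/S/I/S on L0; bus BusRd Flush; mem=2
  op12 P1: load  L0 → I/S/I/S on L0; bus (none); mem=2
  op13 P3: load  L1 → I/I/I/M on L1; bus (none); mem=50
  op14 P3: store L1 := 54 → I/I/I/M on L1; bus (none); mem=50
  op15 P3: store L1 := 35 → I/I/I/M on L1; bus (none); mem=50
  op16 P2: load  L1 → I/I/S/S on L1; bus BusRd Flush; mem=35

invalidations = 1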